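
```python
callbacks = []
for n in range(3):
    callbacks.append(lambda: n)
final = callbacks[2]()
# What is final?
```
2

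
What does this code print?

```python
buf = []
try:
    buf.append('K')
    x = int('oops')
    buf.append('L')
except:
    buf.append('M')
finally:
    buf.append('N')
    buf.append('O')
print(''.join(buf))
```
KMNO

Code before exception runs, then except, then all of finally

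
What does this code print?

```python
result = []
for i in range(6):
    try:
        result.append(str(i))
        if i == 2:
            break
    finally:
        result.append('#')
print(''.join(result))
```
0#1#2#

finally runs even when breaking out of loop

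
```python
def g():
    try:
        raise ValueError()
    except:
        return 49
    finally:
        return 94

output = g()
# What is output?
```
94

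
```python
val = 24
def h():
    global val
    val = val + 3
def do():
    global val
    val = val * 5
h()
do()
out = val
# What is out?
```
135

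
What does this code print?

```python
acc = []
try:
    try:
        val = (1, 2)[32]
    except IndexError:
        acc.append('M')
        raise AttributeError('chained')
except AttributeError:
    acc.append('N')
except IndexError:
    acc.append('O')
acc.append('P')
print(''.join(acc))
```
MNP

AttributeError raised and caught, original IndexError not re-raised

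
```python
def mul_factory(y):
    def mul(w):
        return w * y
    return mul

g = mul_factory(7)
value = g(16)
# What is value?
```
112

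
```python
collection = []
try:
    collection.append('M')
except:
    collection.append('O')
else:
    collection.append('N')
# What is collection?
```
['M', 'N']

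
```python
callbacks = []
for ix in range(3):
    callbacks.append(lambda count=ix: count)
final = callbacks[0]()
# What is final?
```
0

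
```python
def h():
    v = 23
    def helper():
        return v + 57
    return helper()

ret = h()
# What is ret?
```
80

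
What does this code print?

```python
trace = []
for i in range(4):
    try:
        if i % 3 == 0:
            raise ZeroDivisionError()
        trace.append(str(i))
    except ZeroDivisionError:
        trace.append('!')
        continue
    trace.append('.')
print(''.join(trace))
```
!1.2.!

continue in except skips rest of loop body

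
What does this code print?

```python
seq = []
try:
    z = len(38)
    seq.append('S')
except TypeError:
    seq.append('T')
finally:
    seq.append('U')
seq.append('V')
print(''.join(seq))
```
TUV

finally always runs, even after exception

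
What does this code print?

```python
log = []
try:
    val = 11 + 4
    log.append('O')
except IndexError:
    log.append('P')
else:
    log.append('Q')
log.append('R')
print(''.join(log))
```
OQR

else block runs when no exception occurs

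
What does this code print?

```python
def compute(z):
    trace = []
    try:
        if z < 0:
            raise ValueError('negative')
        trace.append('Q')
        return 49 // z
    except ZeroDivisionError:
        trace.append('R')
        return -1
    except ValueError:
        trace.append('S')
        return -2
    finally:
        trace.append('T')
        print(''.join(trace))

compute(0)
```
QRT

z=0 causes ZeroDivisionError, caught, finally prints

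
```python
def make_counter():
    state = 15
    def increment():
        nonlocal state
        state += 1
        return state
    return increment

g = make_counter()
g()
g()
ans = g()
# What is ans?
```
18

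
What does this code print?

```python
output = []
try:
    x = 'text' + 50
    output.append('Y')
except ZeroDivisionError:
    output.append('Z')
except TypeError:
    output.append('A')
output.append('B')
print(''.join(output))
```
AB

TypeError is caught by its specific handler, not ZeroDivisionError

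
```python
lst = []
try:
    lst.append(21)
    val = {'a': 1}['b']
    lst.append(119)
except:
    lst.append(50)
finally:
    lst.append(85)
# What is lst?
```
[21, 50, 85]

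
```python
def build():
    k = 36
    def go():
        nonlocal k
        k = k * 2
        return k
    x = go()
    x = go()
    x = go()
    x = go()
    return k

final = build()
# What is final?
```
576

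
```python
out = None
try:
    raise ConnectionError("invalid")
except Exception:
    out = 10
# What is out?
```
10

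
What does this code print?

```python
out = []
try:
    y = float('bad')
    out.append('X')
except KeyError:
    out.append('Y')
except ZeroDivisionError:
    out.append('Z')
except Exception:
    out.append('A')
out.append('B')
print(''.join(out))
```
AB

ValueError not specifically caught, falls to Exception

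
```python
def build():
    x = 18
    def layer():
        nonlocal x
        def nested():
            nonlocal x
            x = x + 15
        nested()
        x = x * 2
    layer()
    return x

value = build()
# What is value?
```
66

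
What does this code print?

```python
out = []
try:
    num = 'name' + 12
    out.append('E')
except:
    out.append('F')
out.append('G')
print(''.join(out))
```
FG

Exception raised in try, caught by bare except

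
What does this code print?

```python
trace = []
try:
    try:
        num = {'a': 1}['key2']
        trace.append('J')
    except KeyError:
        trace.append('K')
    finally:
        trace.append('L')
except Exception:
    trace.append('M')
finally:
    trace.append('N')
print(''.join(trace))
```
KLN

Both finally blocks run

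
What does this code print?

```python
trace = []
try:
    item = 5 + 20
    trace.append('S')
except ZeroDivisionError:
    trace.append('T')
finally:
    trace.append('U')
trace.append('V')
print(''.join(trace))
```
SUV

finally runs after normal execution too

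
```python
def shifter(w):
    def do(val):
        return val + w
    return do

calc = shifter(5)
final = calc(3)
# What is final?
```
8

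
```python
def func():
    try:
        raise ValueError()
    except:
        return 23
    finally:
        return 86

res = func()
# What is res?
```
86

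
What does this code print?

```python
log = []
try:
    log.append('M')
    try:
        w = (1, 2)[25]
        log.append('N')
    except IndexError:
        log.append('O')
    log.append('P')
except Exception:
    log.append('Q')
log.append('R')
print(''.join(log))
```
MOPR

Inner exception caught by inner handler, outer continues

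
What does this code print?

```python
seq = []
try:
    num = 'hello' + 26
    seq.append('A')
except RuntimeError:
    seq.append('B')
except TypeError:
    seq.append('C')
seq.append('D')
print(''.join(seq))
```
CD

TypeError is caught by its specific handler, not RuntimeError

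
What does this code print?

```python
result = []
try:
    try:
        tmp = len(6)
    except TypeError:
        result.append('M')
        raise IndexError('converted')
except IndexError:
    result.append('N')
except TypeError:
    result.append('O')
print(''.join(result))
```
MN

New IndexError raised, caught by outer IndexError handler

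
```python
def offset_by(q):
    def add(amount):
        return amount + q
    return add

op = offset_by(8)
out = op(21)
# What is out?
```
29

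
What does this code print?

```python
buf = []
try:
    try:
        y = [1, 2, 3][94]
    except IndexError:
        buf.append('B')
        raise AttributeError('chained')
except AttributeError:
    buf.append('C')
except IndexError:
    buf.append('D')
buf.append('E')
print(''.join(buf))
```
BCE

AttributeError raised and caught, original IndexError not re-raised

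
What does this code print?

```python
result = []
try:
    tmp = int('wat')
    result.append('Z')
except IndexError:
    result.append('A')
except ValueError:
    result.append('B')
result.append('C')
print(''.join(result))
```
BC

ValueError is caught by its specific handler, not IndexError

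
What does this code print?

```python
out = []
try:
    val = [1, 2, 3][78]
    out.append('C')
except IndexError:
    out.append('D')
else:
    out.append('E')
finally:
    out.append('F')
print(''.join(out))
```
DF

Exception: except runs, else skipped, finally runs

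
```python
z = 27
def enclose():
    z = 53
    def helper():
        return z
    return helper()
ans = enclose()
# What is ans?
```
53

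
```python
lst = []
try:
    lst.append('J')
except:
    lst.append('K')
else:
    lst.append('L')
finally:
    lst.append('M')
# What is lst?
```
['J', 'L', 'M']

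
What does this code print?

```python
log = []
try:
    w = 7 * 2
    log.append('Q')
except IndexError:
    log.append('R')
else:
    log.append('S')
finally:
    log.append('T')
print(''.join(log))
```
QST

else runs before finally when no exception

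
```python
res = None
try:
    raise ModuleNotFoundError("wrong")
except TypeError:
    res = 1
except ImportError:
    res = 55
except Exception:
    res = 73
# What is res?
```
55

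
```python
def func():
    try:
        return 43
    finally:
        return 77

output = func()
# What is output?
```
77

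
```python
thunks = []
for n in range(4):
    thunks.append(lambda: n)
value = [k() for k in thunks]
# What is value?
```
[3, 3, 3, 3]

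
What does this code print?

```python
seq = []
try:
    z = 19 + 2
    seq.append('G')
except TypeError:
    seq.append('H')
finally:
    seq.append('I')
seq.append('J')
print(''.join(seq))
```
GIJ

finally runs after normal execution too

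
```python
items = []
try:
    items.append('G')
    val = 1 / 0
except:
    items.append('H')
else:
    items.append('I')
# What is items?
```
['G', 'H']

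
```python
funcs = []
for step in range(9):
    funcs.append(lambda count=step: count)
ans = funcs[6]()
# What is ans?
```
6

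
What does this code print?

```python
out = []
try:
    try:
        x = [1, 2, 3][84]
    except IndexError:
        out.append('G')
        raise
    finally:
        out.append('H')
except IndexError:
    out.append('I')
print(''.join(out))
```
GHI

finally runs before re-raised exception propagates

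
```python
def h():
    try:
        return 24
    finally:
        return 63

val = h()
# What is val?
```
63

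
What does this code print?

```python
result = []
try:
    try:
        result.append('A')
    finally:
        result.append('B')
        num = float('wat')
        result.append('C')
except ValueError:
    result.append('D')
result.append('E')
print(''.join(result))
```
ABDE

Exception in inner finally caught by outer except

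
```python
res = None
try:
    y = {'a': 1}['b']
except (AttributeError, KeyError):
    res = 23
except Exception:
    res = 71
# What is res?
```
23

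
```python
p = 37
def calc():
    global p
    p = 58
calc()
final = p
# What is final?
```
58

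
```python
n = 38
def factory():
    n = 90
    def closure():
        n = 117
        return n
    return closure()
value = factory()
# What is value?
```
117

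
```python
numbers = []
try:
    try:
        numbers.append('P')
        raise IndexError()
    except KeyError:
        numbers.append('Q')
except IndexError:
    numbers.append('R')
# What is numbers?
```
['P', 'R']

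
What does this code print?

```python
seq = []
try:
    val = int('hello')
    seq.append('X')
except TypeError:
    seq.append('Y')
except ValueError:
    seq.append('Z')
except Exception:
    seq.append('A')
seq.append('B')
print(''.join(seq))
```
ZB

ValueError matches before generic Exception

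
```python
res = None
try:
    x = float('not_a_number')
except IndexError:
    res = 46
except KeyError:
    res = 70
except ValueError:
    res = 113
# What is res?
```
113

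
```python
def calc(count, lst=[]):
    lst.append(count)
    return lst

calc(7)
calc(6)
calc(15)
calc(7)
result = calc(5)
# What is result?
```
[7, 6, 15, 7, 5]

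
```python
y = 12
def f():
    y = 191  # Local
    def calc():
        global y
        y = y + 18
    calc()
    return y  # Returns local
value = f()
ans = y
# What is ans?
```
30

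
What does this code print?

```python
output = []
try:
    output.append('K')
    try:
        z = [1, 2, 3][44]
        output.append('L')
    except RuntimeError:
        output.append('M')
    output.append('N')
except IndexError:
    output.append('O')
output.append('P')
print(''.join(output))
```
KOP

Inner handler doesn't match, propagates to outer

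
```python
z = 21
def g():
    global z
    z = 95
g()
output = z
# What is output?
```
95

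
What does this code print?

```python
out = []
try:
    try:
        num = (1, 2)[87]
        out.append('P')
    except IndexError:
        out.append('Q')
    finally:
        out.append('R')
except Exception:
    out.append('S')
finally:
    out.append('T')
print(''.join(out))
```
QRT

Both finally blocks run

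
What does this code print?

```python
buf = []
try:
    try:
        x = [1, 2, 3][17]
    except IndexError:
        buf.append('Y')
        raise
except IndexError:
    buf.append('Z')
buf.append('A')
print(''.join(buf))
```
YZA

raise without argument re-raises current exception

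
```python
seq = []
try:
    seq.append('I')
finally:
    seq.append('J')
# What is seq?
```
['I', 'J']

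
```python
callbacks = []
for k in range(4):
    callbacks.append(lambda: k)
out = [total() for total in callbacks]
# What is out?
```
[3, 3, 3, 3]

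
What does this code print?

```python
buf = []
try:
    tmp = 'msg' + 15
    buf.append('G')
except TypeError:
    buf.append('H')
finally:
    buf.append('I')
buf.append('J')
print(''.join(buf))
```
HIJ

finally always runs, even after exception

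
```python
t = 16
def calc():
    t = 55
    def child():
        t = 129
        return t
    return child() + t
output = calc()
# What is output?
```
184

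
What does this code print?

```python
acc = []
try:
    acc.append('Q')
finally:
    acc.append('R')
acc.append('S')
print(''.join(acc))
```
QRS

try/finally without except, no exception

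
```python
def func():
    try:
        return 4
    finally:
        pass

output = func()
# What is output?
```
4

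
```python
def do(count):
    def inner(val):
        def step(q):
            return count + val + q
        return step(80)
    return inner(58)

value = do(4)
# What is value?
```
142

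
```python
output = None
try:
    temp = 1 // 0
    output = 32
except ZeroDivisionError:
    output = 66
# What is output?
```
66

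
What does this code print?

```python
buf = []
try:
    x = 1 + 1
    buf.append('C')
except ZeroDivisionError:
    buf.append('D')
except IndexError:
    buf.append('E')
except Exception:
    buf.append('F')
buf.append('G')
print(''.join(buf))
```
CG

No exception, try block completes normally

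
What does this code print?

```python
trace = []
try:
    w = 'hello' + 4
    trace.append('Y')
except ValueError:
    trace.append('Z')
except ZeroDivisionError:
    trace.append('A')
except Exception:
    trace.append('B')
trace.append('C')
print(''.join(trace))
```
BC

TypeError not specifically caught, falls to Exception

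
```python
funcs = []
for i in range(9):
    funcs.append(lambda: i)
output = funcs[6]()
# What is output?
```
8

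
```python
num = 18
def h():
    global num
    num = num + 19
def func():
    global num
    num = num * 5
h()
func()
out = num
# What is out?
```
185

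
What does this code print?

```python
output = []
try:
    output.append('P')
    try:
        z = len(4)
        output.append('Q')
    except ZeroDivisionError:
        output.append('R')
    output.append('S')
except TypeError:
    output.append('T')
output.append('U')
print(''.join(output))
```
PTU

Inner handler doesn't match, propagates to outer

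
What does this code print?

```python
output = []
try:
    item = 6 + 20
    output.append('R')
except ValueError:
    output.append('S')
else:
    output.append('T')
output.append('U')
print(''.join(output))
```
RTU

else block runs when no exception occurs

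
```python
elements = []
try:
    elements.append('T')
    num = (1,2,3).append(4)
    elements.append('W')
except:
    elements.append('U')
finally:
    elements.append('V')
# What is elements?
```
['T', 'U', 'V']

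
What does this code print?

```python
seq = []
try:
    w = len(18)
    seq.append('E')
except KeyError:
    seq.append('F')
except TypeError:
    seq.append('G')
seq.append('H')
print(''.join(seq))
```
GH

TypeError is caught by its specific handler, not KeyError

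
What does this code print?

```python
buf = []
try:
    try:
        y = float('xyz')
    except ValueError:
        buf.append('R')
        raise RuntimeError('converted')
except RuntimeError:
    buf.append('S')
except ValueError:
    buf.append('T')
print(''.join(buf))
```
RS

New RuntimeError raised, caught by outer RuntimeError handler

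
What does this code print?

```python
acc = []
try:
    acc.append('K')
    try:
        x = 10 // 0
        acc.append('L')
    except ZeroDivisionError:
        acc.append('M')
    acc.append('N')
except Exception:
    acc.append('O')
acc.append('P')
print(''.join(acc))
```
KMNP

Inner exception caught by inner handler, outer continues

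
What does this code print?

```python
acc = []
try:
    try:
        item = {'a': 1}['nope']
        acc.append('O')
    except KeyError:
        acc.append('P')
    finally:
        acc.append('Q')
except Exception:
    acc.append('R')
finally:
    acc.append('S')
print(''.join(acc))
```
PQS

Both finally blocks run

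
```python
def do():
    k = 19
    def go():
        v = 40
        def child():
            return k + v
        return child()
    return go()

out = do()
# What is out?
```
59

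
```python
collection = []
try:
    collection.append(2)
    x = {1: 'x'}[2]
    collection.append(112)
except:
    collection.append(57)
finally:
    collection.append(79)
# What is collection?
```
[2, 57, 79]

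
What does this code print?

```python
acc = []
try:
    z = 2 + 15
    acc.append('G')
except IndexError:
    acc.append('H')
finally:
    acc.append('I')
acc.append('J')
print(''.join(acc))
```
GIJ

finally runs after normal execution too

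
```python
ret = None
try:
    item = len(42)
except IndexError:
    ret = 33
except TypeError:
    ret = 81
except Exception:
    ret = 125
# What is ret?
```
81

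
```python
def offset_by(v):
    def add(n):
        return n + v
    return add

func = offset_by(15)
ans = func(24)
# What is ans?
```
39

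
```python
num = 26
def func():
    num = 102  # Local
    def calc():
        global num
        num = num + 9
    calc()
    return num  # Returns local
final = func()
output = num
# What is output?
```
35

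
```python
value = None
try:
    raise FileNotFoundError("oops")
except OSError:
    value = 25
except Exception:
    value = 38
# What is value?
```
25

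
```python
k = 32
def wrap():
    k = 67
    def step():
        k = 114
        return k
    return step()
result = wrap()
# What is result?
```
114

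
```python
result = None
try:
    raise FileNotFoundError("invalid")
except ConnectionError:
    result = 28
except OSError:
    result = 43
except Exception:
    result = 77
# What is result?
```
43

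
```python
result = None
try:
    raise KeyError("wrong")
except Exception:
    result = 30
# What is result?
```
30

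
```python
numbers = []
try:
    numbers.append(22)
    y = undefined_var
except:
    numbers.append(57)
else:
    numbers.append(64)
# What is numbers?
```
[22, 57]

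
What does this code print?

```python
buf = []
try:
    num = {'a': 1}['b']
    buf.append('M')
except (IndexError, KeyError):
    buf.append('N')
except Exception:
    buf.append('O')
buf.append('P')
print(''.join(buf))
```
NP

KeyError matches tuple containing it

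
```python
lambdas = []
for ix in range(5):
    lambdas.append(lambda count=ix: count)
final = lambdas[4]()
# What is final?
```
4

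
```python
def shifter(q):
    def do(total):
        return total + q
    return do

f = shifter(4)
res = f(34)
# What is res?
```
38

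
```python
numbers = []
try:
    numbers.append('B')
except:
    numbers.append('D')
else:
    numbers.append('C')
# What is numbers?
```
['B', 'C']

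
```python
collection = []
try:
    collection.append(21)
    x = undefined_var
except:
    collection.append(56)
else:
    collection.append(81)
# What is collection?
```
[21, 56]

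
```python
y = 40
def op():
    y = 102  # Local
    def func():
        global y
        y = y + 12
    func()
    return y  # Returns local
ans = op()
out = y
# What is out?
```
52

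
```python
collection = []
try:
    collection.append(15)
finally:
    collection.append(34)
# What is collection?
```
[15, 34]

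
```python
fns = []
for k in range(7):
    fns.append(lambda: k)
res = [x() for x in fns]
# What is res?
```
[6, 6, 6, 6, 6, 6, 6]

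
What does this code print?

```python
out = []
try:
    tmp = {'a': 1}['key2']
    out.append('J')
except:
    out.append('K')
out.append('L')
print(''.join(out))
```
KL

Exception raised in try, caught by bare except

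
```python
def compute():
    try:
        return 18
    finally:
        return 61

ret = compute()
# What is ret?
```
61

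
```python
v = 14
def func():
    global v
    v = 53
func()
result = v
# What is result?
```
53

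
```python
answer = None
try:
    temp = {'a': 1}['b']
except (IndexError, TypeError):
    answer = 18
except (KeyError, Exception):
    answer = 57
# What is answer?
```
57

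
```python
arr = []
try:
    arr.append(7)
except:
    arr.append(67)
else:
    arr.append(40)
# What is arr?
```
[7, 40]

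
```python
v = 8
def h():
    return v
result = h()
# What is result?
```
8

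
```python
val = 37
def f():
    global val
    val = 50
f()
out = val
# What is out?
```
50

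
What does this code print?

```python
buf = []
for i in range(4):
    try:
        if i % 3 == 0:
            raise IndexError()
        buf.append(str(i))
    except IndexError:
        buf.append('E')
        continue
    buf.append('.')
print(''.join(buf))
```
E1.2.E

continue in except skips rest of loop body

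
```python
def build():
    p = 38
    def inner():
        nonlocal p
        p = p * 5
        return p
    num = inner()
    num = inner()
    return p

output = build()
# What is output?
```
950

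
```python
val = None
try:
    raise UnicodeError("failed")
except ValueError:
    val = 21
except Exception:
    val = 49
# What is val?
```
21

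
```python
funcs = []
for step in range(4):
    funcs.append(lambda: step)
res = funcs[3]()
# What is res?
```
3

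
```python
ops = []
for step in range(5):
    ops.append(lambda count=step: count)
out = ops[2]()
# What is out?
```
2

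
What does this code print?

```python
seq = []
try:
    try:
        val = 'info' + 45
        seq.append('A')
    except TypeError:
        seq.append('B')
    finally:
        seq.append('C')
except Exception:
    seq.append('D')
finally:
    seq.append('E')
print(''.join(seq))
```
BCE

Both finally blocks run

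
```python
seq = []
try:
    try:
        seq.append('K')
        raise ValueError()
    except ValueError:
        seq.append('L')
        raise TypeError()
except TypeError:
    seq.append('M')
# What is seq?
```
['K', 'L', 'M']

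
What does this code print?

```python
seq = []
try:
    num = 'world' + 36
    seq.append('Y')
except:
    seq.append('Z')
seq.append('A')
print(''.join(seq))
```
ZA

Exception raised in try, caught by bare except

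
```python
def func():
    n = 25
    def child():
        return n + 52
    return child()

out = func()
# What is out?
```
77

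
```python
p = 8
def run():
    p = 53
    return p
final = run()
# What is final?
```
53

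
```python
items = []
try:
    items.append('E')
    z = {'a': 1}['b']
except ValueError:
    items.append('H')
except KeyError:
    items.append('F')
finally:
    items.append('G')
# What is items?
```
['E', 'F', 'G']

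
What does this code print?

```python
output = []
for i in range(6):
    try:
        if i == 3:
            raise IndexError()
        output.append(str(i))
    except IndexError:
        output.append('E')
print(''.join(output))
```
012E45

Exception on i=3 caught, loop continues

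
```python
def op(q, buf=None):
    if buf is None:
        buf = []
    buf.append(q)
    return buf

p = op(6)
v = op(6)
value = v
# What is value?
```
[6]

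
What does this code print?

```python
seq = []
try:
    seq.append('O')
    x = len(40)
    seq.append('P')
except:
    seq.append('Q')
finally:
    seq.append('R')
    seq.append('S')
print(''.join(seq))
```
OQRS

Code before exception runs, then except, then all of finally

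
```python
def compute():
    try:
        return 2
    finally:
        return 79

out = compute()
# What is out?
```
79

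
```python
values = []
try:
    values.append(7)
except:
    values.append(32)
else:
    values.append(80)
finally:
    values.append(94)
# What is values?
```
[7, 80, 94]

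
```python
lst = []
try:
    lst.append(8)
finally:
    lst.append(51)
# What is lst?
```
[8, 51]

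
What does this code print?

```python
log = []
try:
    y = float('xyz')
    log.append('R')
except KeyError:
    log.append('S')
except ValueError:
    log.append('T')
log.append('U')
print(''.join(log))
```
TU

ValueError is caught by its specific handler, not KeyError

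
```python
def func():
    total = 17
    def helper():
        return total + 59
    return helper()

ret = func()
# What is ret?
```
76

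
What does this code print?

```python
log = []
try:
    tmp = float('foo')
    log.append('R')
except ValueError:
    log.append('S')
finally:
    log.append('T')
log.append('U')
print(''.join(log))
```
STU

finally always runs, even after exception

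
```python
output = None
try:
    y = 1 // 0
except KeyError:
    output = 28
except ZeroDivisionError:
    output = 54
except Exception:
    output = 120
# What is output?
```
54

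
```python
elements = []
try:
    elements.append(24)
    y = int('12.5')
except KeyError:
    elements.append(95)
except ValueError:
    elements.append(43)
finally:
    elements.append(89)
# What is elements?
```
[24, 43, 89]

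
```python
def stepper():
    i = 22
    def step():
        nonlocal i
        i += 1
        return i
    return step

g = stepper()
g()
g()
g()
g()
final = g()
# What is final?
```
27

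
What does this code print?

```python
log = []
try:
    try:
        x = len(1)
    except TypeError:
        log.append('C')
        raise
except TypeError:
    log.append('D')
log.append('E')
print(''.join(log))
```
CDE

raise without argument re-raises current exception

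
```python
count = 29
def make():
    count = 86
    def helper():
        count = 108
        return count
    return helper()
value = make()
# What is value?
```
108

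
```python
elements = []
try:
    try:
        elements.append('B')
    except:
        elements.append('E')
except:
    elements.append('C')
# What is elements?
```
['B']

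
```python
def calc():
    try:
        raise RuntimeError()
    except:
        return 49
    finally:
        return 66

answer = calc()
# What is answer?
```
66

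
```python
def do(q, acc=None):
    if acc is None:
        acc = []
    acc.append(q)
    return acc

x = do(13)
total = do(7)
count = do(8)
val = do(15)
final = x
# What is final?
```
[13]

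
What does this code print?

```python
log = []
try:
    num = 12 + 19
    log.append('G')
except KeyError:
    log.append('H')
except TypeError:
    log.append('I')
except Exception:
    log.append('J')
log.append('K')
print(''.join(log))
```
GK

No exception, try block completes normally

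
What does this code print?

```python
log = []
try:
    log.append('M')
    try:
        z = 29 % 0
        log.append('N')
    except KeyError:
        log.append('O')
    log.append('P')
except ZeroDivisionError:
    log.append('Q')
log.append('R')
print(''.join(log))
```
MQR

Inner handler doesn't match, propagates to outer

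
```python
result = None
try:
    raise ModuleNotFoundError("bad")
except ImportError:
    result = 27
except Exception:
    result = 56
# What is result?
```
27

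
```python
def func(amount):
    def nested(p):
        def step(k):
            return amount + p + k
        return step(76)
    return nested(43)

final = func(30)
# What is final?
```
149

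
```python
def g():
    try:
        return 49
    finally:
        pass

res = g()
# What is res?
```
49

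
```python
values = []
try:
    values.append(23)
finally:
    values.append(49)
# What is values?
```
[23, 49]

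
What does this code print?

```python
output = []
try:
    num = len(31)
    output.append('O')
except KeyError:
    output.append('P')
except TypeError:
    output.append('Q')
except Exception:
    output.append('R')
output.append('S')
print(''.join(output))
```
QS

TypeError matches before generic Exception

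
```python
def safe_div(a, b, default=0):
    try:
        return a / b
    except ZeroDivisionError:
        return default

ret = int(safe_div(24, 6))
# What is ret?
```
4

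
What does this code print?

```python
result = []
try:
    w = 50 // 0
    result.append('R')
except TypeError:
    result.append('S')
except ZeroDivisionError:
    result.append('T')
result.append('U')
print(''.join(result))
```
TU

ZeroDivisionError is caught by its specific handler, not TypeError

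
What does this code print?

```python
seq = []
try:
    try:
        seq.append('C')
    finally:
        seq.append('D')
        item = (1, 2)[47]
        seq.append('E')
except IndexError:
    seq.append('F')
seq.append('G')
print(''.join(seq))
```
CDFG

Exception in inner finally caught by outer except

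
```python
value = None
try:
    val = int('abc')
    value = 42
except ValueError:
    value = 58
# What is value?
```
58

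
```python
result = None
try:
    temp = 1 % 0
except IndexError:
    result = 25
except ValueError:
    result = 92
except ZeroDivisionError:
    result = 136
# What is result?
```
136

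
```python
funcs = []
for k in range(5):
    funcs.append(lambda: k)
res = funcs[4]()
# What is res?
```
4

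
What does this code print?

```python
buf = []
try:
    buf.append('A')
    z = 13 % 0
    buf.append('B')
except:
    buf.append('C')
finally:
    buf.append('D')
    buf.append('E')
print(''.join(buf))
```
ACDE

Code before exception runs, then except, then all of finally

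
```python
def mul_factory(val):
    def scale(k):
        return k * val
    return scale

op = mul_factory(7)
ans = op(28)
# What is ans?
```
196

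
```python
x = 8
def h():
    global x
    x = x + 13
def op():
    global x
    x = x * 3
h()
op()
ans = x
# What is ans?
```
63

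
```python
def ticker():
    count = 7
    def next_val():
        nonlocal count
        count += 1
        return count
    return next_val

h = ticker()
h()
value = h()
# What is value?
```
9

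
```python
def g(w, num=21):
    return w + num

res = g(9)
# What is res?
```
30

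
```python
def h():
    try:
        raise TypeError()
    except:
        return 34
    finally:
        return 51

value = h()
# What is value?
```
51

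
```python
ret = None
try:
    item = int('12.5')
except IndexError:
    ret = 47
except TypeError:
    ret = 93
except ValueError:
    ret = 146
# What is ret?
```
146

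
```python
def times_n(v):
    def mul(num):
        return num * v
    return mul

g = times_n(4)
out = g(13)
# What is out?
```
52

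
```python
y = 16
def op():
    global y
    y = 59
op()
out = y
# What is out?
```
59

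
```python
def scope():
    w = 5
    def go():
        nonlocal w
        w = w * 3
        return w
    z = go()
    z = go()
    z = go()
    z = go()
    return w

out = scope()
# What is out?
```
405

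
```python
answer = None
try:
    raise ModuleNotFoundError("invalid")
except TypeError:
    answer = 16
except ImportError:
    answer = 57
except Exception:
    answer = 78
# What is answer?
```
57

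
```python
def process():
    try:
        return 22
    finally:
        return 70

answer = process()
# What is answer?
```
70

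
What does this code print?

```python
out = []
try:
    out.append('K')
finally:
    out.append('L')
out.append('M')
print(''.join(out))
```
KLM

try/finally without except, no exception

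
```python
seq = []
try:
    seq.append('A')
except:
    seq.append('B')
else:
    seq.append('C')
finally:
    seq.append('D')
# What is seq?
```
['A', 'C', 'D']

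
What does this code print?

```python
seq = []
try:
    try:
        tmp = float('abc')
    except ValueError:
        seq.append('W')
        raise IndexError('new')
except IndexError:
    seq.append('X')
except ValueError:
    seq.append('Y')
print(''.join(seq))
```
WX

New IndexError raised, caught by outer IndexError handler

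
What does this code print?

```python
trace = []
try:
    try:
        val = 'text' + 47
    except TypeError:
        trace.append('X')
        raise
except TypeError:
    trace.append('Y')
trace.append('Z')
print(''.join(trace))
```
XYZ

raise without argument re-raises current exception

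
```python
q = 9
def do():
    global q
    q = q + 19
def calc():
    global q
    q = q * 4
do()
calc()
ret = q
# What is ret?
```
112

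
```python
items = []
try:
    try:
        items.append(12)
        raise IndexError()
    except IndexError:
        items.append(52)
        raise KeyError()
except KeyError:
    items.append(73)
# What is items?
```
[12, 52, 73]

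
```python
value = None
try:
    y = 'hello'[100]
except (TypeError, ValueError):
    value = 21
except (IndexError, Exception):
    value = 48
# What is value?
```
48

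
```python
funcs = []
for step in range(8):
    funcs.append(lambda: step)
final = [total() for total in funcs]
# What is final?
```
[7, 7, 7, 7, 7, 7, 7, 7]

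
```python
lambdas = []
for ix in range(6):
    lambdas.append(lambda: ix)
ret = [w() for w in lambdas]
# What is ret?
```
[5, 5, 5, 5, 5, 5]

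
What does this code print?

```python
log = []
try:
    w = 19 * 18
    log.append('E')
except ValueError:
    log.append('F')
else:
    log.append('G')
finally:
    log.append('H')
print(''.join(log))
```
EGH

else runs before finally when no exception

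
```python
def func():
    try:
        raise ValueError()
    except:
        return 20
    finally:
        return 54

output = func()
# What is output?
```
54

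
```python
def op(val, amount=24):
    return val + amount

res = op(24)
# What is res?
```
48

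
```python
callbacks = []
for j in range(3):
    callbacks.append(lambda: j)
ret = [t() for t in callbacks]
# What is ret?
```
[2, 2, 2]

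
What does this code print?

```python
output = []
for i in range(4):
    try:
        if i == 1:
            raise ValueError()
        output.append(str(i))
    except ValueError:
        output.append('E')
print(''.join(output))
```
0E23

Exception on i=1 caught, loop continues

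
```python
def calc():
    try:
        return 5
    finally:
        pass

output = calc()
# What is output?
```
5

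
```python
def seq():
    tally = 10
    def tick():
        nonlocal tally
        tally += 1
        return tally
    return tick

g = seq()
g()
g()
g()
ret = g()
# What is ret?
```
14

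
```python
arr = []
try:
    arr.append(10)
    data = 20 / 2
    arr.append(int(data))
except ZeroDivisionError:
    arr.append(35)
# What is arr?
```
[10, 10]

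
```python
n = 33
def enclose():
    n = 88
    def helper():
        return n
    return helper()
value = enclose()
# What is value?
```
88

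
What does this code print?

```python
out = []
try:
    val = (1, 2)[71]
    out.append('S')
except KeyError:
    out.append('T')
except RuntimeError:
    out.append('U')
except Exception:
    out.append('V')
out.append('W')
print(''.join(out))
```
VW

IndexError not specifically caught, falls to Exception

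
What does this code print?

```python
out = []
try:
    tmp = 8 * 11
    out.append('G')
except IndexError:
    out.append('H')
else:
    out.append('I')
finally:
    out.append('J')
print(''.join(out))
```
GIJ

else runs before finally when no exception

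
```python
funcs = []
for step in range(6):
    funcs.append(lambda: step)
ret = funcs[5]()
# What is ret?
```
5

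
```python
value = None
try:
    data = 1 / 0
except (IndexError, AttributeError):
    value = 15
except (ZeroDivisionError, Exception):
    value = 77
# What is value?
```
77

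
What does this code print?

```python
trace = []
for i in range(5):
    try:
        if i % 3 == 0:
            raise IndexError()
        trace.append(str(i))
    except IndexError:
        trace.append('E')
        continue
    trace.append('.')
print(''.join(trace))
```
E1.2.E4.

continue in except skips rest of loop body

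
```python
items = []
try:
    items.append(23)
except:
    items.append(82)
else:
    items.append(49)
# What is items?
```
[23, 49]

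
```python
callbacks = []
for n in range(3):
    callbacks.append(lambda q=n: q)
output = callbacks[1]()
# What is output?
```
1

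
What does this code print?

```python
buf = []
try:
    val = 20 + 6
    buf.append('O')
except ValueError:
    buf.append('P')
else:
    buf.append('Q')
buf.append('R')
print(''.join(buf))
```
OQR

else block runs when no exception occurs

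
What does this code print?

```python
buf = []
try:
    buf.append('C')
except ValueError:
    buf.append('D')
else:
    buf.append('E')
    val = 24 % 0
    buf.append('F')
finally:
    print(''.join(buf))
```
CE

Try succeeds, else appends 'E', ZeroDivisionError in else is uncaught, finally prints before exception propagates ('F' never appended)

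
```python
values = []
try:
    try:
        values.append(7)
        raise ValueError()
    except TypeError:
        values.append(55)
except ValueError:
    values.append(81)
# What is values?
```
[7, 81]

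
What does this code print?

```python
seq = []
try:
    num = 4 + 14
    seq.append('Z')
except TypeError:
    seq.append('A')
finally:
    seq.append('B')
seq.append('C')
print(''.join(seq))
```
ZBC

finally runs after normal execution too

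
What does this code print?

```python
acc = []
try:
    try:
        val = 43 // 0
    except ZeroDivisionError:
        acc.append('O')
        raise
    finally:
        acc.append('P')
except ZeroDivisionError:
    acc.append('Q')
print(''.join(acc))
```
OPQ

finally runs before re-raised exception propagates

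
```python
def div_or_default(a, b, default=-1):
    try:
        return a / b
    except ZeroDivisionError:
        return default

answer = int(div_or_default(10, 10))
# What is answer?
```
1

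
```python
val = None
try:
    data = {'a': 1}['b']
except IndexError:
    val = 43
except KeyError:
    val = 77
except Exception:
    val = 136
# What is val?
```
77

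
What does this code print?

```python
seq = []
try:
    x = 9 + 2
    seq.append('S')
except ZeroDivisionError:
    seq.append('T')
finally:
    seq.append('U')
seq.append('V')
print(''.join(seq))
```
SUV

finally runs after normal execution too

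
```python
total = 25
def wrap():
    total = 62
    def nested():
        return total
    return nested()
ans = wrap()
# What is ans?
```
62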